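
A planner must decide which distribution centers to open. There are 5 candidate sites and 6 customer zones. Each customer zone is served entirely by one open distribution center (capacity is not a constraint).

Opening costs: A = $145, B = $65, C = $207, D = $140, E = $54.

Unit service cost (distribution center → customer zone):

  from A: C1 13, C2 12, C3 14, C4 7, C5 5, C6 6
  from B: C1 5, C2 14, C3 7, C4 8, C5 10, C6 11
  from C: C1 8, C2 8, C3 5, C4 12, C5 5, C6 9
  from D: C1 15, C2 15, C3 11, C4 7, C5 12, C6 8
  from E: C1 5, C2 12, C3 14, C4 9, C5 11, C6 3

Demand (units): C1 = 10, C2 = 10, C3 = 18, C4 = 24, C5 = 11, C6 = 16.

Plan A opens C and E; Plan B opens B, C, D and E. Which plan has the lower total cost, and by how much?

Plan A is cheaper by 157.

Plan A: {C, E}: C1→E 5·10=50, C2→C 8·10=80, C3→C 5·18=90, C4→E 9·24=216, C5→C 5·11=55, C6→E 3·16=48. Service 539; fixed 261; total 800.
Plan B: {B, C, D, E}: C1→B 5·10=50, C2→C 8·10=80, C3→C 5·18=90, C4→D 7·24=168, C5→C 5·11=55, C6→E 3·16=48. Service 491; fixed 466; total 957.
Difference: |800 − 957| = 157.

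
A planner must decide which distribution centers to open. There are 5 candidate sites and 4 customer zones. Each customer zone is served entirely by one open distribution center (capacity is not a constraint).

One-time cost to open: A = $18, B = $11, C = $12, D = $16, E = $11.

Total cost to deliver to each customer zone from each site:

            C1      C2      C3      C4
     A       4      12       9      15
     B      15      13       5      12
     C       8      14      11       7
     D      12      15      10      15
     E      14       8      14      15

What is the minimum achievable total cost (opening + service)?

Minimum total cost: 52

For any fixed open set, each customer zone goes to its cheapest open site; total = fixed + service.
{C}: C1→C 8, C2→C 14, C3→C 11, C4→C 7. Service 40; fixed 12; total 52.
{B}: C1→B 15, C2→B 13, C3→B 5, C4→B 12. Service 45; fixed 11; total 56.
{B, C}: C1→C 8, C2→B 13, C3→B 5, C4→C 7. Service 33; fixed 23; total 56.
{A, B, C, D, E}: service 24 + fixed 68 = 92
No other subset beats 52.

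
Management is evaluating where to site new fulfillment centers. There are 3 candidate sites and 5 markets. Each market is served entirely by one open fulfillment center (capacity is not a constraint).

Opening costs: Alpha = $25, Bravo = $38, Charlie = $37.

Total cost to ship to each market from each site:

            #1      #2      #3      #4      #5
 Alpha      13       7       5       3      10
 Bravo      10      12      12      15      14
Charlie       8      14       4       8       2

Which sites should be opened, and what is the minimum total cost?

Open Alpha only; minimum total cost 63.

For any fixed open set, each market goes to its cheapest open site; total = fixed + service.
{Alpha}: #1→Alpha 13, #2→Alpha 7, #3→Alpha 5, #4→Alpha 3, #5→Alpha 10. Service 38; fixed 25; total 63.
{Charlie}: #1→Charlie 8, #2→Charlie 14, #3→Charlie 4, #4→Charlie 8, #5→Charlie 2. Service 36; fixed 37; total 73.
{Alpha, Charlie}: service 24 + fixed 62 = 86
{Alpha, Bravo, Charlie}: service 24 + fixed 100 = 124
(All 7 nonempty subsets were checked; Alpha only is lowest.)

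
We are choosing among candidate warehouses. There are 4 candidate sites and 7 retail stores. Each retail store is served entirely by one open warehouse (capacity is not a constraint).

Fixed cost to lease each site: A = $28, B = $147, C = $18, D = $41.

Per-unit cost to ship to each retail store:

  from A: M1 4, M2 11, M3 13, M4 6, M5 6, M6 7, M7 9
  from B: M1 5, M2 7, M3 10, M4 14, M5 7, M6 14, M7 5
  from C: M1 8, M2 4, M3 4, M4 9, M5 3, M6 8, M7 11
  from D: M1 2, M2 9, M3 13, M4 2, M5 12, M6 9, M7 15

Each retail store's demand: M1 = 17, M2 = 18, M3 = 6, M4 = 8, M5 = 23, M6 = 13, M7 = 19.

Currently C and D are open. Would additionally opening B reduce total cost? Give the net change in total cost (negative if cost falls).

Current service cost with {C, D}: 528.
Adding B: each retail store re-picks its cheapest; new service cost 414, saving 114.
Extra fixed cost: 147. Net change = 147 − 114 = 33.
(Totals: 587 → 620.)

No — net change +33 (cost rises by 33).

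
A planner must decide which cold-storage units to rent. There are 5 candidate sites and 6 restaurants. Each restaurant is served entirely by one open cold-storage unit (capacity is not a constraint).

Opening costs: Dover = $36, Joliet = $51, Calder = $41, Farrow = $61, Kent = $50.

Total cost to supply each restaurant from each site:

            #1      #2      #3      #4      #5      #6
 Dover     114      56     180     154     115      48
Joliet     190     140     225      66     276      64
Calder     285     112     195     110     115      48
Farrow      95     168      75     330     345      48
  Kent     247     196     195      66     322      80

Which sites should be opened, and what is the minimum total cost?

Open Dover, Farrow and Kent; minimum total cost 602.

For any fixed open set, each restaurant goes to its cheapest open site; total = fixed + service.
{Dover, Farrow, Kent}: #1→Farrow 95, #2→Dover 56, #3→Farrow 75, #4→Kent 66, #5→Dover 115, #6→Dover 48. Service 455; fixed 147; total 602.
{Dover, Joliet, Farrow}: service 455 + fixed 148 = 603
{Dover, Calder, Farrow}: service 499 + fixed 138 = 637
{Dover, Joliet, Calder, Farrow, Kent}: service 455 + fixed 239 = 694
No other subset beats 602.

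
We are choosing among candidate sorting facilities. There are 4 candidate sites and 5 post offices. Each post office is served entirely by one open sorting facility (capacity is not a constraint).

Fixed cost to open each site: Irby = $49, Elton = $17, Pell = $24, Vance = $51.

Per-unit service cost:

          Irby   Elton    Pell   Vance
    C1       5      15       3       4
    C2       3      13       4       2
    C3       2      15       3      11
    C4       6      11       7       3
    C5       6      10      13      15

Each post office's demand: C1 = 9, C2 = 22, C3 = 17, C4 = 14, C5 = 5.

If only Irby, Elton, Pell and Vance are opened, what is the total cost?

Each post office is assigned to its cheapest site among the open ones.
{Irby, Elton, Pell, Vance}: C1→Pell 3·9=27, C2→Vance 2·22=44, C3→Irby 2·17=34, C4→Vance 3·14=42, C5→Irby 6·5=30. Service 177; fixed 141; total 318.

Total cost: 318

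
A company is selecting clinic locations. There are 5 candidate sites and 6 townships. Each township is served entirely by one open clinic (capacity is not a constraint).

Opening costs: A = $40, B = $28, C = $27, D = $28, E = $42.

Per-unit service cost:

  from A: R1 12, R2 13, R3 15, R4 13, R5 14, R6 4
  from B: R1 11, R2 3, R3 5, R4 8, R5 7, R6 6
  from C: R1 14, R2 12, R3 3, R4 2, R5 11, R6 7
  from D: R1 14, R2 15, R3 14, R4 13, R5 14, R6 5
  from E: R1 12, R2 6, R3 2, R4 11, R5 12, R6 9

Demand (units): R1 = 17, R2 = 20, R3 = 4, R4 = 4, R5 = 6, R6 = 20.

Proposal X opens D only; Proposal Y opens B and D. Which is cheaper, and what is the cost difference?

Proposal X: {D}: R1→D 14·17=238, R2→D 15·20=300, R3→D 14·4=56, R4→D 13·4=52, R5→D 14·6=84, R6→D 5·20=100. Service 830; fixed 28; total 858.
Proposal Y: {B, D}: R1→B 11·17=187, R2→B 3·20=60, R3→B 5·4=20, R4→B 8·4=32, R5→B 7·6=42, R6→D 5·20=100. Service 441; fixed 56; total 497.
Difference: |858 − 497| = 361.

Proposal Y is cheaper by 361.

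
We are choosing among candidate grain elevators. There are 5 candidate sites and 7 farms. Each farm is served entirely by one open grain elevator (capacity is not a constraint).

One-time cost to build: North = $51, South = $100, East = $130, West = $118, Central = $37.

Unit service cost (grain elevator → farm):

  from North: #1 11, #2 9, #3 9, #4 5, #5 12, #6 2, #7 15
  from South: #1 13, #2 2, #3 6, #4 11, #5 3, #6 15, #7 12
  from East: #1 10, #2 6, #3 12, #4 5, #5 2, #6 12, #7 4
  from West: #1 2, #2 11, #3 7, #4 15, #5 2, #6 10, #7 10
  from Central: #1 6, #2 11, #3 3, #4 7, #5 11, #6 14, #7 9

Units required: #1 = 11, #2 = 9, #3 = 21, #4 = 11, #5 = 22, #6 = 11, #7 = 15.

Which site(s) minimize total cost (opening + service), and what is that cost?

Open North, East and Central; minimum total cost 582.

For any fixed open set, each farm goes to its cheapest open site; total = fixed + service.
{North, East, Central}: #1→Central 6·11=66, #2→East 6·9=54, #3→Central 3·21=63, #4→North 5·11=55, #5→East 2·22=44, #6→North 2·11=22, #7→East 4·15=60. Service 364; fixed 218; total 582.
{North, South, Central}: service 425 + fixed 188 = 613
{North, West, Central}: service 422 + fixed 206 = 628
{North, South, East, West, Central}: service 284 + fixed 436 = 720
No other subset beats 582.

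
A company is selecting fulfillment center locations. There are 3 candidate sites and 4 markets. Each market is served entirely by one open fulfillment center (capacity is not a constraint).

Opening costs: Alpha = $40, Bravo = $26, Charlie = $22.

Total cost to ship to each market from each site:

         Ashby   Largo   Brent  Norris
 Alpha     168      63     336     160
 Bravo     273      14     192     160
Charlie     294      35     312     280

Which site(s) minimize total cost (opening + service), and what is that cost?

For any fixed open set, each market goes to its cheapest open site; total = fixed + service.
{Alpha, Bravo}: Ashby→Alpha 168, Largo→Bravo 14, Brent→Bravo 192, Norris→Alpha 160. Service 534; fixed 66; total 600.
{Alpha, Bravo, Charlie}: Ashby→Alpha 168, Largo→Bravo 14, Brent→Bravo 192, Norris→Alpha 160. Service 534; fixed 88; total 622.
{Bravo}: service 639 + fixed 26 = 665
{Charlie}: Ashby→Charlie 294, Largo→Charlie 35, Brent→Charlie 312, Norris→Charlie 280. Service 921; fixed 22; total 943.
No other subset beats 600.

Open Alpha and Bravo; minimum total cost 600.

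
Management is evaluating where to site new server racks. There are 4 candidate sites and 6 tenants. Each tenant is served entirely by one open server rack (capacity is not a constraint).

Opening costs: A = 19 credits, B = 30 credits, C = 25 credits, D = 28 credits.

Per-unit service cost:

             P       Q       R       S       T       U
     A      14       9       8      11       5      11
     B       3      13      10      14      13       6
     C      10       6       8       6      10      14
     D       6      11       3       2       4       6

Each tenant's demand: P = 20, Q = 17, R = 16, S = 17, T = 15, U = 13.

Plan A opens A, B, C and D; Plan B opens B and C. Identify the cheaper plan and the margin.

Plan A: {A, B, C, D}: P→B 3·20=60, Q→C 6·17=102, R→D 3·16=48, S→D 2·17=34, T→D 4·15=60, U→B 6·13=78. Service 382; fixed 102; total 484.
Plan B: {B, C}: P→B 3·20=60, Q→C 6·17=102, R→C 8·16=128, S→C 6·17=102, T→C 10·15=150, U→B 6·13=78. Service 620; fixed 55; total 675.
Difference: |484 − 675| = 191.

Plan A is cheaper by 191.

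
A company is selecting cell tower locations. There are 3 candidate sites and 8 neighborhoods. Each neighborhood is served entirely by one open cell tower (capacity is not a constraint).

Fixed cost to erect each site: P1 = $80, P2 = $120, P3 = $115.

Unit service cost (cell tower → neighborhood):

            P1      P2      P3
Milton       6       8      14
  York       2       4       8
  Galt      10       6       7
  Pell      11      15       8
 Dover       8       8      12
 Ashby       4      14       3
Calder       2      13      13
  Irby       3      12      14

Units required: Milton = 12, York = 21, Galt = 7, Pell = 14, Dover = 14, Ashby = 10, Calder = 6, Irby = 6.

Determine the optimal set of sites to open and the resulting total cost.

For any fixed open set, each neighborhood goes to its cheapest open site; total = fixed + service.
{P1}: Milton→P1 6·12=72, York→P1 2·21=42, Galt→P1 10·7=70, Pell→P1 11·14=154, Dover→P1 8·14=112, Ashby→P1 4·10=40, Calder→P1 2·6=12, Irby→P1 3·6=18. Service 520; fixed 80; total 600.
{P1, P3}: Milton→P1 6·12=72, York→P1 2·21=42, Galt→P3 7·7=49, Pell→P3 8·14=112, Dover→P1 8·14=112, Ashby→P3 3·10=30, Calder→P1 2·6=12, Irby→P1 3·6=18. Service 447; fixed 195; total 642.
{P1, P2}: Milton→P1 6·12=72, York→P1 2·21=42, Galt→P2 6·7=42, Pell→P1 11·14=154, Dover→P1 8·14=112, Ashby→P1 4·10=40, Calder→P1 2·6=12, Irby→P1 3·6=18. Service 492; fixed 200; total 692.
{P1, P2, P3}: Milton→P1 6·12=72, York→P1 2·21=42, Galt→P2 6·7=42, Pell→P3 8·14=112, Dover→P1 8·14=112, Ashby→P3 3·10=30, Calder→P1 2·6=12, Irby→P1 3·6=18. Service 440; fixed 315; total 755.
No other subset beats 600.

Open P1 only; minimum total cost 600.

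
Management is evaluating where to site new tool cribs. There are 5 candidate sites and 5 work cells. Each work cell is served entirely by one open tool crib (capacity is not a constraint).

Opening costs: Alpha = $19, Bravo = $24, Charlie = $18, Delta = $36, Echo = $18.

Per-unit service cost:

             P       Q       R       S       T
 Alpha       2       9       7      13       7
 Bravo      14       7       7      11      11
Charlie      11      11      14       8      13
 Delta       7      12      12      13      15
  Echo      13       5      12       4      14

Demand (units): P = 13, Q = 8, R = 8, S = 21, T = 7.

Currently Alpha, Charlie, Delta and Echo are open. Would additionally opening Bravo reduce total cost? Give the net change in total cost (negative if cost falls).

No — net change +24 (cost rises by 24).

Current service cost with {Alpha, Charlie, Delta, Echo}: 255.
Adding Bravo: each work cell re-picks its cheapest; new service cost 255, saving 0.
Extra fixed cost: 24. Net change = 24 − 0 = 24.
(Totals: 346 → 370.)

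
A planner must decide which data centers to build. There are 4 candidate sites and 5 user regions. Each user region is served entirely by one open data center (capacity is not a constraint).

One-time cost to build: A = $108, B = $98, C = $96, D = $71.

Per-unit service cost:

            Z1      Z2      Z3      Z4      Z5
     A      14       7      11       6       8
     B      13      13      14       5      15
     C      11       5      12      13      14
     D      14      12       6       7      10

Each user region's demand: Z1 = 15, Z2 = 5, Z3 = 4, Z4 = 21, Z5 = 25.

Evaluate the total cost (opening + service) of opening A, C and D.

Total cost: 815

Each user region is assigned to its cheapest site among the open ones.
{A, C, D}: Z1→C 11·15=165, Z2→C 5·5=25, Z3→D 6·4=24, Z4→A 6·21=126, Z5→A 8·25=200. Service 540; fixed 275; total 815.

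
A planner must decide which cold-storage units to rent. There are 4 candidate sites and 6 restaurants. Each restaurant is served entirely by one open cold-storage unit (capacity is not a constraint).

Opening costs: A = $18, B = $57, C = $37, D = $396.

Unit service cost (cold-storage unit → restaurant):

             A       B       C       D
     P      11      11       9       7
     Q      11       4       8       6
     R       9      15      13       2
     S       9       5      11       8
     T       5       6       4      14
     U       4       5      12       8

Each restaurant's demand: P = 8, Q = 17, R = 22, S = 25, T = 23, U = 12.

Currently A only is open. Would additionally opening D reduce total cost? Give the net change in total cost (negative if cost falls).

No — net change +100 (cost rises by 100).

Current service cost with {A}: 861.
Adding D: each restaurant re-picks its cheapest; new service cost 565, saving 296.
Extra fixed cost: 396. Net change = 396 − 296 = 100.
(Totals: 879 → 979.)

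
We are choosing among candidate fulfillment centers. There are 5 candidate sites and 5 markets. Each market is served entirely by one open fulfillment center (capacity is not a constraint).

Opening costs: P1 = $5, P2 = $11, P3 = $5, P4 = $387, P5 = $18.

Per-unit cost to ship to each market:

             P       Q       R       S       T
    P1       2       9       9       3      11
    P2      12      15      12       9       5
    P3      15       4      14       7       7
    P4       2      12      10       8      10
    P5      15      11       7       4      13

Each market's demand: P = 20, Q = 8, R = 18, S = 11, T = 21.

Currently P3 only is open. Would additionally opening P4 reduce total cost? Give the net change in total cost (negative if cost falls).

Current service cost with {P3}: 808.
Adding P4: each market re-picks its cheapest; new service cost 476, saving 332.
Extra fixed cost: 387. Net change = 387 − 332 = 55.
(Totals: 813 → 868.)

No — net change +55 (cost rises by 55).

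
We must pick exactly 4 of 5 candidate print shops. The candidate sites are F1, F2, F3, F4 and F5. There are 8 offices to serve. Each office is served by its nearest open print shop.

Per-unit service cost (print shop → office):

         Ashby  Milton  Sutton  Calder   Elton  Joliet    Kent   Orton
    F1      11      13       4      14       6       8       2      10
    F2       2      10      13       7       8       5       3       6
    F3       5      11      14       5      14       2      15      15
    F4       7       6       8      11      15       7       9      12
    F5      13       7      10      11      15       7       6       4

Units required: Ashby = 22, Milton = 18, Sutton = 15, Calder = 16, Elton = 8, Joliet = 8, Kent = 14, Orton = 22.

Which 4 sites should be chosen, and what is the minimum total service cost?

Choose F1, F2, F3 and F5; total service cost 490.

With exactly 4 open, each office uses its cheapest among the chosen.
{F1, F2, F3, F5}: Ashby→F2 2·22=44, Milton→F5 7·18=126, Sutton→F1 4·15=60, Calder→F3 5·16=80, Elton→F1 6·8=48, Joliet→F3 2·8=16, Kent→F1 2·14=28, Orton→F5 4·22=88. Service cost 490.
{F1, F2, F3, F4}: service cost 516
{F1, F2, F4, F5}: service cost 528
Among all 5 size-4 choices, {F1, F2, F3, F5} is lowest.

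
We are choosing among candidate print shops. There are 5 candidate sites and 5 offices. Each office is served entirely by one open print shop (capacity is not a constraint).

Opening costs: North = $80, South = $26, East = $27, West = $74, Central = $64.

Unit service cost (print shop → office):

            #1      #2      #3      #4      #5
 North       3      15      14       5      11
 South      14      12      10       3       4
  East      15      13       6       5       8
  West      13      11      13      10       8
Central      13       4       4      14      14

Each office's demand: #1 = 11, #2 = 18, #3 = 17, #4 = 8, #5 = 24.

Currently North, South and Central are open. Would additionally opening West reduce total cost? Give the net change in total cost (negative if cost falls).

Current service cost with {North, South, Central}: 293.
Adding West: each office re-picks its cheapest; new service cost 293, saving 0.
Extra fixed cost: 74. Net change = 74 − 0 = 74.
(Totals: 463 → 537.)

No — net change +74 (cost rises by 74).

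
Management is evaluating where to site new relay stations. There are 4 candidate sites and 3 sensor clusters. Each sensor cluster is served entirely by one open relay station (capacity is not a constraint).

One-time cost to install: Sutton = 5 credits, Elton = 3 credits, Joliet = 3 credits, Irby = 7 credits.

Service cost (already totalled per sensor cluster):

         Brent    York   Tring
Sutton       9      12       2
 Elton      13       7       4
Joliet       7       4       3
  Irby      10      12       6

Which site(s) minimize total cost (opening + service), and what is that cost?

Open Joliet only; minimum total cost 17.

For any fixed open set, each sensor cluster goes to its cheapest open site; total = fixed + service.
{Joliet}: Brent→Joliet 7, York→Joliet 4, Tring→Joliet 3. Service 14; fixed 3; total 17.
{Elton, Joliet}: service 14 + fixed 6 = 20
{Sutton, Joliet}: service 13 + fixed 8 = 21
{Sutton, Elton, Joliet, Irby}: service 13 + fixed 18 = 31
No other subset beats 17.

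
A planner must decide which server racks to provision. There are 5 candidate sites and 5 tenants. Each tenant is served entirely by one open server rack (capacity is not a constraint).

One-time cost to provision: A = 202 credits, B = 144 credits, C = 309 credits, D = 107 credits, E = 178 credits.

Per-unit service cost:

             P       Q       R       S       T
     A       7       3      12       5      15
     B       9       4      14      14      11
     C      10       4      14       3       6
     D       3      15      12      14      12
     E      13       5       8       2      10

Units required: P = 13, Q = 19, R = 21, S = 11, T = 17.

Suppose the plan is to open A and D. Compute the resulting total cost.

Total cost: 916

Each tenant is assigned to its cheapest site among the open ones.
{A, D}: P→D 3·13=39, Q→A 3·19=57, R→A 12·21=252, S→A 5·11=55, T→D 12·17=204. Service 607; fixed 309; total 916.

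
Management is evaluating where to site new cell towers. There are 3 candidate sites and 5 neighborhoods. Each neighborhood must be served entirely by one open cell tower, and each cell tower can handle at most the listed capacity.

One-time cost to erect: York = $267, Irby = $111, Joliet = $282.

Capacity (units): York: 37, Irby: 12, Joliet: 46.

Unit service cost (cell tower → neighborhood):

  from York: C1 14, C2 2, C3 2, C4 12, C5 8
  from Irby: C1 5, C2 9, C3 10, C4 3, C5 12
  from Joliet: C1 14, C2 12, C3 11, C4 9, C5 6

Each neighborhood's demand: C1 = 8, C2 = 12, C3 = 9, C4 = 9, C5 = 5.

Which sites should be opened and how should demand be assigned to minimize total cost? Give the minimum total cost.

Minimum total cost: 599

Open {York, Irby}: C1→York 14·8=112, C2→York 2·12=24, C3→York 2·9=18, C4→Irby 3·9=27, C5→York 8·5=40.
Loads: York carries 34/37, Irby carries 9/12. Service 221; fixed 378; total 599.
Next best feasible plan costs 608.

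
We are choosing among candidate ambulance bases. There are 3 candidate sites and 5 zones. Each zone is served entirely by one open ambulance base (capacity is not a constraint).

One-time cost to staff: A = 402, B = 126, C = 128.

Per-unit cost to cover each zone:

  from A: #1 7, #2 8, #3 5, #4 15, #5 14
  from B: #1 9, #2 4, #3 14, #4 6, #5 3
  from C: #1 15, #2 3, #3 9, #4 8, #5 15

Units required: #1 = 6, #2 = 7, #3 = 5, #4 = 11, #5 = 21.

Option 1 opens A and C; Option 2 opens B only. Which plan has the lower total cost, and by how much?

Option 1: {A, C}: #1→A 7·6=42, #2→C 3·7=21, #3→A 5·5=25, #4→C 8·11=88, #5→A 14·21=294. Service 470; fixed 530; total 1000.
Option 2: {B}: #1→B 9·6=54, #2→B 4·7=28, #3→B 14·5=70, #4→B 6·11=66, #5→B 3·21=63. Service 281; fixed 126; total 407.
Difference: |1000 − 407| = 593.

Option 2 is cheaper by 593.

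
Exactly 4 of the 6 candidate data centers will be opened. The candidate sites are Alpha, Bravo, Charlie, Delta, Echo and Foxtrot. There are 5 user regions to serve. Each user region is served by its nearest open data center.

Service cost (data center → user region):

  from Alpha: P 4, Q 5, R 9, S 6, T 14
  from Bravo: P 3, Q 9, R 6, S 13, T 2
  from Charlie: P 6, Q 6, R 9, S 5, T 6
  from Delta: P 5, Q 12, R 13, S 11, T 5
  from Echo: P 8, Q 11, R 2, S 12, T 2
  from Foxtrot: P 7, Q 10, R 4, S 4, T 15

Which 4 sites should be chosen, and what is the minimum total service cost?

With exactly 4 open, each user region uses its cheapest among the chosen.
{Alpha, Bravo, Echo, Foxtrot}: P→Bravo 3, Q→Alpha 5, R→Echo 2, S→Foxtrot 4, T→Bravo 2. Service cost 16.
{Alpha, Bravo, Charlie, Echo}: service cost 17
{Alpha, Charlie, Echo, Foxtrot}: service cost 17
Among all 15 size-4 choices, {Alpha, Bravo, Echo, Foxtrot} is lowest.

Choose Alpha, Bravo, Echo and Foxtrot; total service cost 16.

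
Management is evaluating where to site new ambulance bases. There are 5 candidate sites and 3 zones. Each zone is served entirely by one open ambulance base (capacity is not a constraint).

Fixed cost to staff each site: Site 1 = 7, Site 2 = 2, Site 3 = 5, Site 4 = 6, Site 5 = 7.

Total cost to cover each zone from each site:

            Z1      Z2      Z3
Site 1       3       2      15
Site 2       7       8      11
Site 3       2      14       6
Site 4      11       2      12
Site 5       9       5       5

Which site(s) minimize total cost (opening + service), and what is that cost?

For any fixed open set, each zone goes to its cheapest open site; total = fixed + service.
{Site 3, Site 4}: Z1→Site 3 2, Z2→Site 4 2, Z3→Site 3 6. Service 10; fixed 11; total 21.
{Site 1, Site 3}: service 10 + fixed 12 = 22
{Site 2, Site 3}: Z1→Site 3 2, Z2→Site 2 8, Z3→Site 3 6. Service 16; fixed 7; total 23.
{Site 1, Site 2, Site 3, Site 4, Site 5}: Z1→Site 3 2, Z2→Site 1 2, Z3→Site 5 5. Service 9; fixed 27; total 36.
No other subset beats 21.

Open Site 3 and Site 4; minimum total cost 21.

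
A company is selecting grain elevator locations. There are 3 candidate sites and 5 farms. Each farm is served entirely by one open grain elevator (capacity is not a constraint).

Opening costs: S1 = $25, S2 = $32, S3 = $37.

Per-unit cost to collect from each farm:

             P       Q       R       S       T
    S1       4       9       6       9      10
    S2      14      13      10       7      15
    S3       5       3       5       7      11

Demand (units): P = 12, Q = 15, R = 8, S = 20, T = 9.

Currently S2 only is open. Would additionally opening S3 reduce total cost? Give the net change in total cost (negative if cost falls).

Yes — net change −297 (cost falls by 297).

Current service cost with {S2}: 718.
Adding S3: each farm re-picks its cheapest; new service cost 384, saving 334.
Extra fixed cost: 37. Net change = 37 − 334 = -297.
(Totals: 750 → 453.)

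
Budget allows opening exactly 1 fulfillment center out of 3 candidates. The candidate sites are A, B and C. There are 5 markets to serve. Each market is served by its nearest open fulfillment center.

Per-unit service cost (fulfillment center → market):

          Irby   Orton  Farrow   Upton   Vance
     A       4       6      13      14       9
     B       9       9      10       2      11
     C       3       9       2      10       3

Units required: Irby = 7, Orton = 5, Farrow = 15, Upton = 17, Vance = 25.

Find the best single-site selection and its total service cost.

With exactly 1 open, each market uses its cheapest among the chosen.
{C}: Irby→C 3·7=21, Orton→C 9·5=45, Farrow→C 2·15=30, Upton→C 10·17=170, Vance→C 3·25=75. Service cost 341.
{B}: service cost 567
{A}: service cost 716
Among all 3 size-1 choices, {C} is lowest.

Choose C only; total service cost 341.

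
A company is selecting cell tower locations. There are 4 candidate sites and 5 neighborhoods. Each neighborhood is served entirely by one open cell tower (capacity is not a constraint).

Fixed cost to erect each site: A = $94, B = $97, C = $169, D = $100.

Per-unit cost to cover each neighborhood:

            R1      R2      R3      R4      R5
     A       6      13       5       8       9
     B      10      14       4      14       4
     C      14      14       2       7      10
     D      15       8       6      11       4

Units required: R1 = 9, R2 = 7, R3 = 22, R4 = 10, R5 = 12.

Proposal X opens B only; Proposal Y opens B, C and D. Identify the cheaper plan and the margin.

Proposal X is cheaper by 113.

Proposal X: {B}: R1→B 10·9=90, R2→B 14·7=98, R3→B 4·22=88, R4→B 14·10=140, R5→B 4·12=48. Service 464; fixed 97; total 561.
Proposal Y: {B, C, D}: R1→B 10·9=90, R2→D 8·7=56, R3→C 2·22=44, R4→C 7·10=70, R5→B 4·12=48. Service 308; fixed 366; total 674.
Difference: |561 − 674| = 113.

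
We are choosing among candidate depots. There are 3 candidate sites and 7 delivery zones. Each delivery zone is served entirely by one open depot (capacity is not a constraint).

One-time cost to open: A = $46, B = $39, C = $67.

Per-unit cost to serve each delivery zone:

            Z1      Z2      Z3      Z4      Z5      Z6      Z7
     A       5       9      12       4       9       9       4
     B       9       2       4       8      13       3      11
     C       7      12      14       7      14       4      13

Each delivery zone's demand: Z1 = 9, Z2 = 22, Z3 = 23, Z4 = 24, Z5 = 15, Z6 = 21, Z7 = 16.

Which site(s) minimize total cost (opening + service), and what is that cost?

Open A and B; minimum total cost 624.

For any fixed open set, each delivery zone goes to its cheapest open site; total = fixed + service.
{A, B}: Z1→A 5·9=45, Z2→B 2·22=44, Z3→B 4·23=92, Z4→A 4·24=96, Z5→A 9·15=135, Z6→B 3·21=63, Z7→A 4·16=64. Service 539; fixed 85; total 624.
{A, B, C}: service 539 + fixed 152 = 691
{B}: service 843 + fixed 39 = 882
No other subset beats 624.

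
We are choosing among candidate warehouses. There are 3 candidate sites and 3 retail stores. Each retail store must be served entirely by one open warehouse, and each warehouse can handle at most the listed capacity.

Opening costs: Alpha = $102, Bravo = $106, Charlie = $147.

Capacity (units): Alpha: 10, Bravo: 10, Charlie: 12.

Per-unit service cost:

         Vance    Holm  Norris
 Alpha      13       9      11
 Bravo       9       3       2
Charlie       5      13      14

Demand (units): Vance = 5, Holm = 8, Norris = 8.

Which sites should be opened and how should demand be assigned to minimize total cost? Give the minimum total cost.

Open {Alpha, Bravo, Charlie}: Vance→Charlie 5·5=25, Holm→Alpha 9·8=72, Norris→Bravo 2·8=16.
Loads: Alpha carries 8/10, Bravo carries 8/10, Charlie carries 5/12. Service 113; fixed 355; total 468.
Next best feasible plan costs 492.

Minimum total cost: 468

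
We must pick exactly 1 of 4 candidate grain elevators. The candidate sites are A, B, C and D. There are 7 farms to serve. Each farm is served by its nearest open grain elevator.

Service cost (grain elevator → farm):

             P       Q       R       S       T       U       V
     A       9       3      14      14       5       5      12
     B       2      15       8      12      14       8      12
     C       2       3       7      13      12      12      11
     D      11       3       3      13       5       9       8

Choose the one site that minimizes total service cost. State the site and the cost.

With exactly 1 open, each farm uses its cheapest among the chosen.
{D}: P→D 11, Q→D 3, R→D 3, S→D 13, T→D 5, U→D 9, V→D 8. Service cost 52.
{C}: service cost 60
{A}: service cost 62
Among all 4 size-1 choices, {D} is lowest.

Choose D only; total service cost 52.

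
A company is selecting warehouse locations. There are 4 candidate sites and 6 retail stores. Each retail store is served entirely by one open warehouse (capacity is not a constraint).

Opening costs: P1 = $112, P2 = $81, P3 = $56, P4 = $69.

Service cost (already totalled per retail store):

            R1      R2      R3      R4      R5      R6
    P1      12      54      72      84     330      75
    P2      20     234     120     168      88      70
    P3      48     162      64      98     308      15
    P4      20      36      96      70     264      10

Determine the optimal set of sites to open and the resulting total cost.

For any fixed open set, each retail store goes to its cheapest open site; total = fixed + service.
{P2, P4}: R1→P2 20, R2→P4 36, R3→P4 96, R4→P4 70, R5→P2 88, R6→P4 10. Service 320; fixed 150; total 470.
{P2, P3, P4}: R1→P2 20, R2→P4 36, R3→P3 64, R4→P4 70, R5→P2 88, R6→P4 10. Service 288; fixed 206; total 494.
{P1, P2, P4}: R1→P1 12, R2→P4 36, R3→P1 72, R4→P4 70, R5→P2 88, R6→P4 10. Service 288; fixed 262; total 550.
{P1, P2, P3, P4}: service 280 + fixed 318 = 598
No other subset beats 470.

Open P2 and P4; minimum total cost 470.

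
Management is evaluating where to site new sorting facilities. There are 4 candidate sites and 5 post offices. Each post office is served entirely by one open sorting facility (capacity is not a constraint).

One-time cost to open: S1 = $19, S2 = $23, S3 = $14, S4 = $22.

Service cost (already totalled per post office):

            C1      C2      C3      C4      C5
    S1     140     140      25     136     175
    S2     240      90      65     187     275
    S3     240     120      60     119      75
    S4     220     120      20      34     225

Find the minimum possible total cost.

Minimum total cost: 437

For any fixed open set, each post office goes to its cheapest open site; total = fixed + service.
{S1, S2, S3, S4}: C1→S1 140, C2→S2 90, C3→S4 20, C4→S4 34, C5→S3 75. Service 359; fixed 78; total 437.
{S1, S3, S4}: service 389 + fixed 55 = 444
{S2, S3, S4}: C1→S4 220, C2→S2 90, C3→S4 20, C4→S4 34, C5→S3 75. Service 439; fixed 59; total 498.
{S3}: C1→S3 240, C2→S3 120, C3→S3 60, C4→S3 119, C5→S3 75. Service 614; fixed 14; total 628.
No other subset beats 437.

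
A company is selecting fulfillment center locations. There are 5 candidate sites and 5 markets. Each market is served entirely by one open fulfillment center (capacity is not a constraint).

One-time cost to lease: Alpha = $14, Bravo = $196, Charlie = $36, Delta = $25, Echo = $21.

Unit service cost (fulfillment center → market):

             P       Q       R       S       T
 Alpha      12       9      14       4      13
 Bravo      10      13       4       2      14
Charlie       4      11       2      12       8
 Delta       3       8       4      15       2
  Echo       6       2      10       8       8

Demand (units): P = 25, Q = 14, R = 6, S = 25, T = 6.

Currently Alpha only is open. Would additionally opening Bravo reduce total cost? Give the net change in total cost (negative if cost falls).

Current service cost with {Alpha}: 688.
Adding Bravo: each market re-picks its cheapest; new service cost 528, saving 160.
Extra fixed cost: 196. Net change = 196 − 160 = 36.
(Totals: 702 → 738.)

No — net change +36 (cost rises by 36).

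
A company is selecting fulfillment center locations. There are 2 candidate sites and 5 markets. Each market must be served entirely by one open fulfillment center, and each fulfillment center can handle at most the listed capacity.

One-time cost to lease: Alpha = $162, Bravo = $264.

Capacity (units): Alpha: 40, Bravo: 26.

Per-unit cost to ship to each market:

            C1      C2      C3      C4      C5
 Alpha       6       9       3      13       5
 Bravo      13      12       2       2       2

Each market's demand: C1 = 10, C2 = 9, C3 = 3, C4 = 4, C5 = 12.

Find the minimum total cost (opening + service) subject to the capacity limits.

Minimum total cost: 424

Open {Alpha}: C1→Alpha 6·10=60, C2→Alpha 9·9=81, C3→Alpha 3·3=9, C4→Alpha 13·4=52, C5→Alpha 5·12=60.
Loads: Alpha carries 38/40. Service 262; fixed 162; total 424.
Next best feasible plan costs 605.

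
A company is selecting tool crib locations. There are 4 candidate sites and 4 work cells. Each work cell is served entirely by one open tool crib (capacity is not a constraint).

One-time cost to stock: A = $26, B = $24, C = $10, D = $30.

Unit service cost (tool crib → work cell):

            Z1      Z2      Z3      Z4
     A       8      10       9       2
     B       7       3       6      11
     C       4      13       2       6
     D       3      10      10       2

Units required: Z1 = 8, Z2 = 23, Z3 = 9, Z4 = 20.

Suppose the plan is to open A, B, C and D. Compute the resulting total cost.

Each work cell is assigned to its cheapest site among the open ones.
{A, B, C, D}: Z1→D 3·8=24, Z2→B 3·23=69, Z3→C 2·9=18, Z4→A 2·20=40. Service 151; fixed 90; total 241.

Total cost: 241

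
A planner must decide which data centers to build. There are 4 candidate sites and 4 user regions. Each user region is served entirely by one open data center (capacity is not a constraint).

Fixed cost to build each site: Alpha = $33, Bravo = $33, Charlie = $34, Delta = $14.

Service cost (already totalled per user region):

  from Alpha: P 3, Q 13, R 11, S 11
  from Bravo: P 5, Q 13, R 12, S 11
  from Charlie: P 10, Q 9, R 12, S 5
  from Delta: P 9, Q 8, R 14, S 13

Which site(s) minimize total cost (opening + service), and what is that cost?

For any fixed open set, each user region goes to its cheapest open site; total = fixed + service.
{Delta}: P→Delta 9, Q→Delta 8, R→Delta 14, S→Delta 13. Service 44; fixed 14; total 58.
{Charlie}: service 36 + fixed 34 = 70
{Alpha}: P→Alpha 3, Q→Alpha 13, R→Alpha 11, S→Alpha 11. Service 38; fixed 33; total 71.
{Alpha, Bravo, Charlie, Delta}: P→Alpha 3, Q→Delta 8, R→Alpha 11, S→Charlie 5. Service 27; fixed 114; total 141.
(All 15 nonempty subsets were checked; Delta only is lowest.)

Open Delta only; minimum total cost 58.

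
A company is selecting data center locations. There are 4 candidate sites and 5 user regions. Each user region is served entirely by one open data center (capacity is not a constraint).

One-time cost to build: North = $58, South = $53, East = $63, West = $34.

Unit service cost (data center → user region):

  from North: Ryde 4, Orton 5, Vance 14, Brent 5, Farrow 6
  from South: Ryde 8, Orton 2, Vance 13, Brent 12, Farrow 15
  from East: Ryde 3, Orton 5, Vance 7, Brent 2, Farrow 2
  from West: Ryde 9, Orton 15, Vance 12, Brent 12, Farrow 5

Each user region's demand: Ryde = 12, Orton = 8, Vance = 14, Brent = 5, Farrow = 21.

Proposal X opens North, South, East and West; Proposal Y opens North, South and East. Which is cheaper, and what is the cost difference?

Proposal X: {North, South, East, West}: Ryde→East 3·12=36, Orton→South 2·8=16, Vance→East 7·14=98, Brent→East 2·5=10, Farrow→East 2·21=42. Service 202; fixed 208; total 410.
Proposal Y: {North, South, East}: Ryde→East 3·12=36, Orton→South 2·8=16, Vance→East 7·14=98, Brent→East 2·5=10, Farrow→East 2·21=42. Service 202; fixed 174; total 376.
Difference: |410 − 376| = 34.

Proposal Y is cheaper by 34.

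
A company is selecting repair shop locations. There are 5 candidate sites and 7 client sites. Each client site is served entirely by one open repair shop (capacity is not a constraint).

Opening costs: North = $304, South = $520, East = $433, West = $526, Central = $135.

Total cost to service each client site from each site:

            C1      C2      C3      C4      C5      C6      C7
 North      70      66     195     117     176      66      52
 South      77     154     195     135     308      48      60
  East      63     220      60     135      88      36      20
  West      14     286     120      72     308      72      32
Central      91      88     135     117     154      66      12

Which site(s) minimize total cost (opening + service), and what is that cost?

For any fixed open set, each client site goes to its cheapest open site; total = fixed + service.
{Central}: C1→Central 91, C2→Central 88, C3→Central 135, C4→Central 117, C5→Central 154, C6→Central 66, C7→Central 12. Service 663; fixed 135; total 798.
{East, Central}: service 464 + fixed 568 = 1032
{North}: C1→North 70, C2→North 66, C3→North 195, C4→North 117, C5→North 176, C6→North 66, C7→North 52. Service 742; fixed 304; total 1046.
{North, South, East, West, Central}: C1→West 14, C2→North 66, C3→East 60, C4→West 72, C5→East 88, C6→East 36, C7→Central 12. Service 348; fixed 1918; total 2266.
No other subset beats 798.

Open Central only; minimum total cost 798.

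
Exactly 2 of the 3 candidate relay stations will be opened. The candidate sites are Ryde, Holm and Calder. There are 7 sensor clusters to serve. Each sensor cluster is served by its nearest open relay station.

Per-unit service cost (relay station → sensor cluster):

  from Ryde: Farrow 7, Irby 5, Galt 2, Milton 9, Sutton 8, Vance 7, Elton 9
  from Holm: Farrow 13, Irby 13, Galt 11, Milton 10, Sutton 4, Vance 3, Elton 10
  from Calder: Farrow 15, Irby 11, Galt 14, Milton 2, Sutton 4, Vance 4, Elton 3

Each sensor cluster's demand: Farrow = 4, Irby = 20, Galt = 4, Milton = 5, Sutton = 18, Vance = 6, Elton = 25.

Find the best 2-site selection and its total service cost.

With exactly 2 open, each sensor cluster uses its cheapest among the chosen.
{Ryde, Calder}: Farrow→Ryde 7·4=28, Irby→Ryde 5·20=100, Galt→Ryde 2·4=8, Milton→Calder 2·5=10, Sutton→Calder 4·18=72, Vance→Calder 4·6=24, Elton→Calder 3·25=75. Service cost 317.
{Holm, Calder}: service cost 491
{Ryde, Holm}: service cost 496
Among all 3 size-2 choices, {Ryde, Calder} is lowest.

Choose Ryde and Calder; total service cost 317.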